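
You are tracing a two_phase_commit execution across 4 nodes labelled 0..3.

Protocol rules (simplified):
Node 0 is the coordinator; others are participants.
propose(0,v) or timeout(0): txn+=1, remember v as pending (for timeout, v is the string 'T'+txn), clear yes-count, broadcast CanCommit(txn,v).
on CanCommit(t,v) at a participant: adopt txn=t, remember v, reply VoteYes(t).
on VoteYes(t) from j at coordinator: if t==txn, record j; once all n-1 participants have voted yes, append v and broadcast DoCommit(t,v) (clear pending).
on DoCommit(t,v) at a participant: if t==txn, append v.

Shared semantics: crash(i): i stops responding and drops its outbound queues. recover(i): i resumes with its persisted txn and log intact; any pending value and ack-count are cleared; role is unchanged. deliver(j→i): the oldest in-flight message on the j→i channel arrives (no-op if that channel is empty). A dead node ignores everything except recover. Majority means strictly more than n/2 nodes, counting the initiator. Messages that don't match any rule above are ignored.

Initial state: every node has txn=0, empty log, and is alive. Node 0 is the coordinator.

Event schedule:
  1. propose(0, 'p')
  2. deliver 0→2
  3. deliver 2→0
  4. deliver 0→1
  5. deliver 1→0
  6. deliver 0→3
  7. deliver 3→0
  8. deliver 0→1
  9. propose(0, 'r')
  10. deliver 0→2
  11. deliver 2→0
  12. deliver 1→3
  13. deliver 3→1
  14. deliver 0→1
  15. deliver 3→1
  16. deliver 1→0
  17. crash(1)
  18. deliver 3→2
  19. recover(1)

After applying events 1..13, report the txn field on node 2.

step 1 propose(0,'p'): 0={coor,t=1,log=-}
step 2 deliver 0→2: 2={part,t=1,log=-}
step 3 deliver 2→0: —
step 4 deliver 0→1: 1={part,t=1,log=-}
step 5 deliver 1→0: —
step 6 deliver 0→3: 3={part,t=1,log=-}
step 7 deliver 3→0: 0={coor,t=1,log=p}
step 8 deliver 0→1: 1={part,t=1,log=p}
step 9 propose(0,'r'): 0={coor,t=2,log=p}
step 10 deliver 0→2: 2={part,t=1,log=p}
step 11 deliver 2→0: —
step 12 deliver 1→3: —
step 13 deliver 3→1: —

1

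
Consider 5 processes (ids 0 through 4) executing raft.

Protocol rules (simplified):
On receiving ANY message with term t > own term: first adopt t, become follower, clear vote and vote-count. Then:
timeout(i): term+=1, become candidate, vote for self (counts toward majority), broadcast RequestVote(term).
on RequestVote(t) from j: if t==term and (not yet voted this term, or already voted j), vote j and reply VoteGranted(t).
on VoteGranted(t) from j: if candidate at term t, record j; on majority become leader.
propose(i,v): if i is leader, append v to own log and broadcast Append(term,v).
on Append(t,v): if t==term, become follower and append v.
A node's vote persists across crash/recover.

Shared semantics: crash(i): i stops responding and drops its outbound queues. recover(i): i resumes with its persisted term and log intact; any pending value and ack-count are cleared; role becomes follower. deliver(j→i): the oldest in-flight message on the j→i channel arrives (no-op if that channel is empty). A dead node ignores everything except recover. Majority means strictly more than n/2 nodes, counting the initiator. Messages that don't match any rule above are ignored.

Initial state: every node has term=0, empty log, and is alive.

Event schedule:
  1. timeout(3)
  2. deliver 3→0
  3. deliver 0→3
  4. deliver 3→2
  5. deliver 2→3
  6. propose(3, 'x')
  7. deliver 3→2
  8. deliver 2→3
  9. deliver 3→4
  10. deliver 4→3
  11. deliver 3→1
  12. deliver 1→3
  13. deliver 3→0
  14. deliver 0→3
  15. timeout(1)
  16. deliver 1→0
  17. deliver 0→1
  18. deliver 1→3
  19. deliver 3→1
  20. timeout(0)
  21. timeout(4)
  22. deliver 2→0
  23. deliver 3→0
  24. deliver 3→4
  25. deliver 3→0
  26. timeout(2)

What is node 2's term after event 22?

e1 timeout(3): 3[cand,t=1,-]
e2 deliver 3→0: 0[foll,t=1,-]
e3 deliver 0→3: ·
e4 deliver 3→2: 2[foll,t=1,-]
e5 deliver 2→3: 3[lead,t=1,-]
e6 propose(3,'x'): 3[lead,t=1,x]
e7 deliver 3→2: 2[foll,t=1,x]
e8 deliver 2→3: ·
e9 deliver 3→4: 4[foll,t=1,-]
e10 deliver 4→3: ·
e11 deliver 3→1: 1[foll,t=1,-]
e12 deliver 1→3: ·
e13 deliver 3→0: 0[foll,t=1,x]
e14 deliver 0→3: ·
e15 timeout(1): 1[cand,t=2,-]
e16 deliver 1→0: 0[foll,t=2,x]
e17 deliver 0→1: ·
e18 deliver 1→3: 3[foll,t=2,x]
e19 deliver 3→1: ·
e20 timeout(0): 0[cand,t=3,x]
e21 timeout(4): 4[cand,t=2,-]
e22 deliver 2→0: ·

1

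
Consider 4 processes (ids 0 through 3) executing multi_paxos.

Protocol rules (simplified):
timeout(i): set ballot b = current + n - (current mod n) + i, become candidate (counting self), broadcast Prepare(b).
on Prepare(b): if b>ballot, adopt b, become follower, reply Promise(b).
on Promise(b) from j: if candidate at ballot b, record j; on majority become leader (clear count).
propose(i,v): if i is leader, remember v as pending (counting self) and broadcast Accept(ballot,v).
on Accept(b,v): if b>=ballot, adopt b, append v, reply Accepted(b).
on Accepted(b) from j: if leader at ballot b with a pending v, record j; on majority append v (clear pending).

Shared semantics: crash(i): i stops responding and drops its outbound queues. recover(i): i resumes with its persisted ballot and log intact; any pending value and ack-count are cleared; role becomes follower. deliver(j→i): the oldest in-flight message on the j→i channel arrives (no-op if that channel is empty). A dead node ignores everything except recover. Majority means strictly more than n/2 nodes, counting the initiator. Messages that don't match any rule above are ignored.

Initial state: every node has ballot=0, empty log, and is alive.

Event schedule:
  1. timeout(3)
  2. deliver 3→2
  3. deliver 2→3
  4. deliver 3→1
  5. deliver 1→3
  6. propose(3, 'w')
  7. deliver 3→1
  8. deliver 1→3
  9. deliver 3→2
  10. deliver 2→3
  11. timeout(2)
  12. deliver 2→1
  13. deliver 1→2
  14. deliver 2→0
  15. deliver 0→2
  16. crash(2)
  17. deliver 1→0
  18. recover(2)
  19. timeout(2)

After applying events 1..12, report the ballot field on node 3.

7

step 1 timeout(3): 3={cand,b=7,log=-}
step 2 deliver 3→2: 2={foll,b=7,log=-}
step 3 deliver 2→3: —
step 4 deliver 3→1: 1={foll,b=7,log=-}
step 5 deliver 1→3: 3={lead,b=7,log=-}
step 6 propose(3,'w'): —
step 7 deliver 3→1: 1={foll,b=7,log=w}
step 8 deliver 1→3: —
step 9 deliver 3→2: 2={foll,b=7,log=w}
step 10 deliver 2→3: 3={lead,b=7,log=w}
step 11 timeout(2): 2={cand,b=10,log=w}
step 12 deliver 2→1: 1={foll,b=10,log=w}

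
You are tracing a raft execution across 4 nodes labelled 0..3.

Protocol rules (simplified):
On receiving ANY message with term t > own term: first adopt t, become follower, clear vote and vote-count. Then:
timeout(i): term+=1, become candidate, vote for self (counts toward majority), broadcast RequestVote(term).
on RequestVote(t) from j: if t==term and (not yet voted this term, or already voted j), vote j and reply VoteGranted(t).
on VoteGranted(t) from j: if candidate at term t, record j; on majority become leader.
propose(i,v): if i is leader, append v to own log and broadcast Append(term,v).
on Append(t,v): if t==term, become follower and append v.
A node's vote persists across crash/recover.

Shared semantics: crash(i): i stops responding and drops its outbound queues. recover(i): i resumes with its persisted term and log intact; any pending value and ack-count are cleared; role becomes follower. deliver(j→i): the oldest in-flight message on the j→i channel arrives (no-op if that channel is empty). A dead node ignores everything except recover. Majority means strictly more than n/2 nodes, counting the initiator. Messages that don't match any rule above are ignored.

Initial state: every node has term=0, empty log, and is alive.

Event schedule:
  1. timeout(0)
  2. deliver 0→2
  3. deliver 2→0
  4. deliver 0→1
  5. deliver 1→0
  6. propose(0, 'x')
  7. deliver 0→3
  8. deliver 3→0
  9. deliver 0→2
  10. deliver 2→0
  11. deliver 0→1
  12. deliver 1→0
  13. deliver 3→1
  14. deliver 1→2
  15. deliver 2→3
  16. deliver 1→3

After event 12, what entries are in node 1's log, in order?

x

1. timeout(0):  <0:cand t1 ->
2. deliver 0→2:  <2:foll t1 ->
3. deliver 2→0:  nop
4. deliver 0→1:  <1:foll t1 ->
5. deliver 1→0:  <0:lead t1 ->
6. propose(0,'x'):  <0:lead t1 x>
7. deliver 0→3:  <3:foll t1 ->
8. deliver 3→0:  nop
9. deliver 0→2:  <2:foll t1 x>
10. deliver 2→0:  nop
11. deliver 0→1:  <1:foll t1 x>
12. deliver 1→0:  nop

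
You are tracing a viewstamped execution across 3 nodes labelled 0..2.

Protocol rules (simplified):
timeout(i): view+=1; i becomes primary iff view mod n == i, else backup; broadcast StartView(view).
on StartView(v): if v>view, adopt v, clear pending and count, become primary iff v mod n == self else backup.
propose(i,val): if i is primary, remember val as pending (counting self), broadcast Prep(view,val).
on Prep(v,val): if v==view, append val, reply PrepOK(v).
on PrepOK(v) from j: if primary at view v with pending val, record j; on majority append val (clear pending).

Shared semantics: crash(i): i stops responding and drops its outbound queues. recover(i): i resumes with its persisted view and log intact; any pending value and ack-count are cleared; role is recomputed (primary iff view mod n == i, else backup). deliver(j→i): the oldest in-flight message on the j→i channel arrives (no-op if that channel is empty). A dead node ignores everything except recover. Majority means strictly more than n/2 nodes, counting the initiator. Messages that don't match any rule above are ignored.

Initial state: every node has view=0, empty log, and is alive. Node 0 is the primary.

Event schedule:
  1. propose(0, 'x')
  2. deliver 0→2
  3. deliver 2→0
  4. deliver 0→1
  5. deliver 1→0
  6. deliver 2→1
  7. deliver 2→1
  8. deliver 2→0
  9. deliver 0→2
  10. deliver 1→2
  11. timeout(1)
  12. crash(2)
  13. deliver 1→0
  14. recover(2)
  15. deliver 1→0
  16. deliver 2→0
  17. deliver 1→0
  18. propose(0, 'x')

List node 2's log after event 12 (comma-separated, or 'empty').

[1] propose(0,'x') → ∅
[2] deliver 0→2 → N2(back v0 [x])
[3] deliver 2→0 → N0(prim v0 [x])
[4] deliver 0→1 → N1(back v0 [x])
[5] deliver 1→0 → ∅
[6] deliver 2→1 → ∅
[7] deliver 2→1 → ∅
[8] deliver 2→0 → ∅
[9] deliver 0→2 → ∅
[10] deliver 1→2 → ∅
[11] timeout(1) → N1(prim v1 [x])
[12] crash(2) → N2(✗back v0 [x])

x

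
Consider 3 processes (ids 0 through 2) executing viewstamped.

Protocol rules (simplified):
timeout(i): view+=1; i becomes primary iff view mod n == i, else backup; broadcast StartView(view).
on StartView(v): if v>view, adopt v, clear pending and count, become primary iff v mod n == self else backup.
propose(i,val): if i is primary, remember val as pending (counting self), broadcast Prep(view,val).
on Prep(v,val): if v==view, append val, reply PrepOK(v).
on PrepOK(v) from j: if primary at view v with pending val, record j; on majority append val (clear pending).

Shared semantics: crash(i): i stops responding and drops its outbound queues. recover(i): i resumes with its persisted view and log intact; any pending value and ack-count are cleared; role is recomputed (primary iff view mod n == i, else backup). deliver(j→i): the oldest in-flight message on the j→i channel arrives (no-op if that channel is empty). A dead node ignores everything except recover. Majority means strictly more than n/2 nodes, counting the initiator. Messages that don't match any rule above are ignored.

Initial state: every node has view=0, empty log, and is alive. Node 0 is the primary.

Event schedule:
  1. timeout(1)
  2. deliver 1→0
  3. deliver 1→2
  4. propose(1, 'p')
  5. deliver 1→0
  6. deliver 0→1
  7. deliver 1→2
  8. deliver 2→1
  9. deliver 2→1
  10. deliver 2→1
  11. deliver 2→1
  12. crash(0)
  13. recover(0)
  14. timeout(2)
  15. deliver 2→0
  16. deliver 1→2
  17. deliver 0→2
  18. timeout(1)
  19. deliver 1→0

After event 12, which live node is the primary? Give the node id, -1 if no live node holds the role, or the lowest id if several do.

e1 timeout(1): 1[prim,v=1,-]
e2 deliver 1→0: 0[back,v=1,-]
e3 deliver 1→2: 2[back,v=1,-]
e4 propose(1,'p'): ·
e5 deliver 1→0: 0[back,v=1,p]
e6 deliver 0→1: 1[prim,v=1,p]
e7 deliver 1→2: 2[back,v=1,p]
e8 deliver 2→1: ·
e9 deliver 2→1: ·
e10 deliver 2→1: ·
e11 deliver 2→1: ·
e12 crash(0): 0[✗back,v=1,p]

1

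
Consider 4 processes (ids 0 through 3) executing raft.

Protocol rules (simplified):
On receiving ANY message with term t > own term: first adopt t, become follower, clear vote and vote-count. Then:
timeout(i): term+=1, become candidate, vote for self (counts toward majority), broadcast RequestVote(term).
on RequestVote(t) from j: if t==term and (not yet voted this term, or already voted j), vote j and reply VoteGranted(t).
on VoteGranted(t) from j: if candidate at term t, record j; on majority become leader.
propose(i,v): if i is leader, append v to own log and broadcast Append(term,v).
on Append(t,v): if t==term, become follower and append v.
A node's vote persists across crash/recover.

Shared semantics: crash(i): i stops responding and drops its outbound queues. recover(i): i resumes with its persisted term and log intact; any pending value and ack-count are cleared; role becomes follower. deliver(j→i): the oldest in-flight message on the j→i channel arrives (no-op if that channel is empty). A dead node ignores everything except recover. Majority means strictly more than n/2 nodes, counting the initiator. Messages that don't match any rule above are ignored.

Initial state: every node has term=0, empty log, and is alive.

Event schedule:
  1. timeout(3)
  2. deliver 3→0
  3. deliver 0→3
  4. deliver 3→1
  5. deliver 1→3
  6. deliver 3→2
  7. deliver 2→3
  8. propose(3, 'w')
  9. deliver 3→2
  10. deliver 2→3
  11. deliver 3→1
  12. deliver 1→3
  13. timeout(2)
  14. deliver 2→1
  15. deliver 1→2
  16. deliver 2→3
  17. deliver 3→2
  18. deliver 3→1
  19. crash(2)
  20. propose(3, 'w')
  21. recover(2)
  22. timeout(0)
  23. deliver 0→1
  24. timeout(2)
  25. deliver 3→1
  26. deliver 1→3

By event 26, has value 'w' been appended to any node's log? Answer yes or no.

[1] timeout(3) → N3(cand t1 [-])
[2] deliver 3→0 → N0(foll t1 [-])
[3] deliver 0→3 → ∅
[4] deliver 3→1 → N1(foll t1 [-])
[5] deliver 1→3 → N3(lead t1 [-])
[6] deliver 3→2 → N2(foll t1 [-])
[7] deliver 2→3 → ∅
[8] propose(3,'w') → N3(lead t1 [w])
[9] deliver 3→2 → N2(foll t1 [w])
[10] deliver 2→3 → ∅
[11] deliver 3→1 → N1(foll t1 [w])
[12] deliver 1→3 → ∅
[13] timeout(2) → N2(cand t2 [w])
[14] deliver 2→1 → N1(foll t2 [w])
[15] deliver 1→2 → ∅
[16] deliver 2→3 → N3(foll t2 [w])
[17] deliver 3→2 → N2(lead t2 [w])
[18] deliver 3→1 → ∅
[19] crash(2) → N2(✗lead t2 [w])
[20] propose(3,'w') → ∅
[21] recover(2) → N2(foll t2 [w])
[22] timeout(0) → N0(cand t2 [-])
[23] deliver 0→1 → ∅
[24] timeout(2) → N2(cand t3 [w])
[25] deliver 3→1 → ∅
[26] deliver 1→3 → ∅

yes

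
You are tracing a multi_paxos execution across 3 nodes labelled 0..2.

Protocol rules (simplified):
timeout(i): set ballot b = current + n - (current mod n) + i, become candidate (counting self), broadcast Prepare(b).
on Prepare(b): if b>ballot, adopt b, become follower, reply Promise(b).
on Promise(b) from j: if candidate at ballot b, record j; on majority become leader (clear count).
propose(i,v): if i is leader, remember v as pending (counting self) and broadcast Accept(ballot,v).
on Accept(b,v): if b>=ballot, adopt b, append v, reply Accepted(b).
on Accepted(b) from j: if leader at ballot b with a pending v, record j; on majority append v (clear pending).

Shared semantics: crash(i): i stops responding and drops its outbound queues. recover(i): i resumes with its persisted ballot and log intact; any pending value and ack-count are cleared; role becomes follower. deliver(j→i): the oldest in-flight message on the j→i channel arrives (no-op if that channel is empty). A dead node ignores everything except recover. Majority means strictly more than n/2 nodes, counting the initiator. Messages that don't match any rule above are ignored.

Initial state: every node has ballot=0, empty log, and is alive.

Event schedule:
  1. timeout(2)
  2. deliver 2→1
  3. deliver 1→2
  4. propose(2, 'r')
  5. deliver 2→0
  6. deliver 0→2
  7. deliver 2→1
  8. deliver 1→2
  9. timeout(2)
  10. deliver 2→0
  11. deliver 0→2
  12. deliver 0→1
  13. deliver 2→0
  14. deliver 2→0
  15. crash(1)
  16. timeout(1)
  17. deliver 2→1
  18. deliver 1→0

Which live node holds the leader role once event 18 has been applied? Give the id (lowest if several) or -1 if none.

-1

1. timeout(2):  <2:cand b5 ->
2. deliver 2→1:  <1:foll b5 ->
3. deliver 1→2:  <2:lead b5 ->
4. propose(2,'r'):  nop
5. deliver 2→0:  <0:foll b5 ->
6. deliver 0→2:  nop
7. deliver 2→1:  <1:foll b5 r>
8. deliver 1→2:  <2:lead b5 r>
9. timeout(2):  <2:cand b8 r>
10. deliver 2→0:  <0:foll b5 r>
11. deliver 0→2:  nop
12. deliver 0→1:  nop
13. deliver 2→0:  <0:foll b8 r>
14. deliver 2→0:  nop
15. crash(1):  <1:✗foll b5 r>
16. timeout(1):  nop
17. deliver 2→1:  nop
18. deliver 1→0:  nop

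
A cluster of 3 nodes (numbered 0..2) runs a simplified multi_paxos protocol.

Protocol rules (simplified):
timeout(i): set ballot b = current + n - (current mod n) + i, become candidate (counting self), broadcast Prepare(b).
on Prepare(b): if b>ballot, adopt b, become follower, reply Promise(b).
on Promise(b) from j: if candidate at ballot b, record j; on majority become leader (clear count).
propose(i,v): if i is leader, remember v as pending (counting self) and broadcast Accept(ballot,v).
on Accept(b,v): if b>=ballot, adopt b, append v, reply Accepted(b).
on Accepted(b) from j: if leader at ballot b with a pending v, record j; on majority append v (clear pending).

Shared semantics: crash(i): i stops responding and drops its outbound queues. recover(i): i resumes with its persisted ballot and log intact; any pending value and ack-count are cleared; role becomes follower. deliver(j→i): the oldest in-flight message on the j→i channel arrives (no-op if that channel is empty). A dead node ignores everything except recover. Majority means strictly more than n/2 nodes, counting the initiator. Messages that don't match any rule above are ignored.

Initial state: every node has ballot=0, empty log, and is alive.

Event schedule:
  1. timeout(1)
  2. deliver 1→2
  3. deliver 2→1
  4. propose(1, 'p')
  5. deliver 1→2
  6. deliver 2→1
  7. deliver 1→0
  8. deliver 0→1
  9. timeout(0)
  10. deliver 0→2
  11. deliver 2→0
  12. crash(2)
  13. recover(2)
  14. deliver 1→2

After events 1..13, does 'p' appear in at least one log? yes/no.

yes

after 1 — timeout(1): n1:cand/b4/[-]
after 2 — deliver 1→2: n2:foll/b4/[-]
after 3 — deliver 2→1: n1:lead/b4/[-]
after 4 — propose(1,'p'): ·
after 5 — deliver 1→2: n2:foll/b4/[p]
after 6 — deliver 2→1: n1:lead/b4/[p]
after 7 — deliver 1→0: n0:foll/b4/[-]
after 8 — deliver 0→1: ·
after 9 — timeout(0): n0:cand/b6/[-]
after 10 — deliver 0→2: n2:foll/b6/[p]
after 11 — deliver 2→0: n0:lead/b6/[-]
after 12 — crash(2): n2:✗foll/b6/[p]
after 13 — recover(2): n2:foll/b6/[p]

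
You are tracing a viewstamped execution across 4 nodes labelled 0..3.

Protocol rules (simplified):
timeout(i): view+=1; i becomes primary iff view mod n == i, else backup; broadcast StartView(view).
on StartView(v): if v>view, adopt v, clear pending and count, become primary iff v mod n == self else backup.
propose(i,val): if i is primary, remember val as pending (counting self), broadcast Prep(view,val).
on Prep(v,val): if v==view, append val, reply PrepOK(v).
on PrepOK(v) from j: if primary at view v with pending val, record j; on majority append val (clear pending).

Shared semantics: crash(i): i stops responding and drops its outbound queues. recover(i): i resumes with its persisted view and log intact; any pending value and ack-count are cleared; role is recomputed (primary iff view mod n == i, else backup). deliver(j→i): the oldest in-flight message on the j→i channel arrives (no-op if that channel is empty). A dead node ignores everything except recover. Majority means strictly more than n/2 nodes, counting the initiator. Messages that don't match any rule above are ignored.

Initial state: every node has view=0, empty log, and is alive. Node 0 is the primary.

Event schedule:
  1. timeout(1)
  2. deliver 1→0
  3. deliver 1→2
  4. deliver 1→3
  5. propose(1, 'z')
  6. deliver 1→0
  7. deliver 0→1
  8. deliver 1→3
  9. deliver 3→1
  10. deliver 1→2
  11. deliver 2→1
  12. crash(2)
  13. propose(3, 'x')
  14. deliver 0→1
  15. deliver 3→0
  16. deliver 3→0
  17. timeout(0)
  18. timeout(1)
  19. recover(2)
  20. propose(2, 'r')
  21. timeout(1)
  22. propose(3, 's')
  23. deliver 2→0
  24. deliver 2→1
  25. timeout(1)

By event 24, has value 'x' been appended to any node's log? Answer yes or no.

[1] timeout(1) → N1(prim v1 [-])
[2] deliver 1→0 → N0(back v1 [-])
[3] deliver 1→2 → N2(back v1 [-])
[4] deliver 1→3 → N3(back v1 [-])
[5] propose(1,'z') → ∅
[6] deliver 1→0 → N0(back v1 [z])
[7] deliver 0→1 → ∅
[8] deliver 1→3 → N3(back v1 [z])
[9] deliver 3→1 → N1(prim v1 [z])
[10] deliver 1→2 → N2(back v1 [z])
[11] deliver 2→1 → ∅
[12] crash(2) → N2(✗back v1 [z])
[13] propose(3,'x') → ∅
[14] deliver 0→1 → ∅
[15] deliver 3→0 → ∅
[16] deliver 3→0 → ∅
[17] timeout(0) → N0(back v2 [z])
[18] timeout(1) → N1(back v2 [z])
[19] recover(2) → N2(back v1 [z])
[20] propose(2,'r') → ∅
[21] timeout(1) → N1(back v3 [z])
[22] propose(3,'s') → ∅
[23] deliver 2→0 → ∅
[24] deliver 2→1 → ∅

no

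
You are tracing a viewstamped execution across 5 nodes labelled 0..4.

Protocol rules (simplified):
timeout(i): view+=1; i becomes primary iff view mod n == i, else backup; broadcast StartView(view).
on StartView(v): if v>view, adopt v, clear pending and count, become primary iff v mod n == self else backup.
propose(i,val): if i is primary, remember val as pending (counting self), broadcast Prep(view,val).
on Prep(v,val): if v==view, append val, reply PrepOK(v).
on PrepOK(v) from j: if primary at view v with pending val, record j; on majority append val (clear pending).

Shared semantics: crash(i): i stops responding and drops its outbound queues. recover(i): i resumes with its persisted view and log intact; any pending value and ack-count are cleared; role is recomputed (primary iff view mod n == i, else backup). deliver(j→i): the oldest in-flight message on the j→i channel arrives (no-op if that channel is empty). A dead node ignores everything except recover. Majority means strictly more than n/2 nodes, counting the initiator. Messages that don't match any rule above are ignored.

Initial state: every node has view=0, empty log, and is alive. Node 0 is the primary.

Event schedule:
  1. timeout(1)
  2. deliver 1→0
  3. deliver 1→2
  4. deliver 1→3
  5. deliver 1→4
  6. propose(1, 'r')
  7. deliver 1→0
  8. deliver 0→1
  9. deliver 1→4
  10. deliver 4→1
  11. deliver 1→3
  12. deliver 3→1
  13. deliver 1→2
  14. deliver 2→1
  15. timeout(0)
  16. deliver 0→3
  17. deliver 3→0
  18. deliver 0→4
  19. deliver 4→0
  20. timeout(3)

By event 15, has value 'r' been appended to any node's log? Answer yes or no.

e1 timeout(1): 1[prim,v=1,-]
e2 deliver 1→0: 0[back,v=1,-]
e3 deliver 1→2: 2[back,v=1,-]
e4 deliver 1→3: 3[back,v=1,-]
e5 deliver 1→4: 4[back,v=1,-]
e6 propose(1,'r'): ·
e7 deliver 1→0: 0[back,v=1,r]
e8 deliver 0→1: ·
e9 deliver 1→4: 4[back,v=1,r]
e10 deliver 4→1: 1[prim,v=1,r]
e11 deliver 1→3: 3[back,v=1,r]
e12 deliver 3→1: ·
e13 deliver 1→2: 2[back,v=1,r]
e14 deliver 2→1: ·
e15 timeout(0): 0[back,v=2,r]

yes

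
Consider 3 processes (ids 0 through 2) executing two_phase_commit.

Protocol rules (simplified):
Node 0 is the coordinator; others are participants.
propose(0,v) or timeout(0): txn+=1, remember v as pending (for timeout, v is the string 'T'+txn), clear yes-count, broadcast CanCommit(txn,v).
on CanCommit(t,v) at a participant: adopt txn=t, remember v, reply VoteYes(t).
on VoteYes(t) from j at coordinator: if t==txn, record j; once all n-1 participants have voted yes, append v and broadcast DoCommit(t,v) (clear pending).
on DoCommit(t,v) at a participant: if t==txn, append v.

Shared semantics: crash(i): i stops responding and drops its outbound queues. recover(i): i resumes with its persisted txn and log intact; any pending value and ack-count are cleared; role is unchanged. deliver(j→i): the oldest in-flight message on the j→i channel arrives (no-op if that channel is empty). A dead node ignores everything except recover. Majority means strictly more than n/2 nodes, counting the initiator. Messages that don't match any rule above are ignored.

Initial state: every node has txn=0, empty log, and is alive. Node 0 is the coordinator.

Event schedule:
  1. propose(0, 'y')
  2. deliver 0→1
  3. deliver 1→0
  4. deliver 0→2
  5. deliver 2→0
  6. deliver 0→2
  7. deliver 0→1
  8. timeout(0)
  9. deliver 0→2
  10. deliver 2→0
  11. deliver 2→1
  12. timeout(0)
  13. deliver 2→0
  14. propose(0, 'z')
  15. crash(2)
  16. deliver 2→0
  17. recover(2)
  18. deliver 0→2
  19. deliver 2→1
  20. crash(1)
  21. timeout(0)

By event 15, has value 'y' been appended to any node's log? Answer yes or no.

yes

e1 propose(0,'y'): 0[coor,t=1,-]
e2 deliver 0→1: 1[part,t=1,-]
e3 deliver 1→0: ·
e4 deliver 0→2: 2[part,t=1,-]
e5 deliver 2→0: 0[coor,t=1,y]
e6 deliver 0→2: 2[part,t=1,y]
e7 deliver 0→1: 1[part,t=1,y]
e8 timeout(0): 0[coor,t=2,y]
e9 deliver 0→2: 2[part,t=2,y]
e10 deliver 2→0: ·
e11 deliver 2→1: ·
e12 timeout(0): 0[coor,t=3,y]
e13 deliver 2→0: ·
e14 propose(0,'z'): 0[coor,t=4,y]
e15 crash(2): 2[✗part,t=2,y]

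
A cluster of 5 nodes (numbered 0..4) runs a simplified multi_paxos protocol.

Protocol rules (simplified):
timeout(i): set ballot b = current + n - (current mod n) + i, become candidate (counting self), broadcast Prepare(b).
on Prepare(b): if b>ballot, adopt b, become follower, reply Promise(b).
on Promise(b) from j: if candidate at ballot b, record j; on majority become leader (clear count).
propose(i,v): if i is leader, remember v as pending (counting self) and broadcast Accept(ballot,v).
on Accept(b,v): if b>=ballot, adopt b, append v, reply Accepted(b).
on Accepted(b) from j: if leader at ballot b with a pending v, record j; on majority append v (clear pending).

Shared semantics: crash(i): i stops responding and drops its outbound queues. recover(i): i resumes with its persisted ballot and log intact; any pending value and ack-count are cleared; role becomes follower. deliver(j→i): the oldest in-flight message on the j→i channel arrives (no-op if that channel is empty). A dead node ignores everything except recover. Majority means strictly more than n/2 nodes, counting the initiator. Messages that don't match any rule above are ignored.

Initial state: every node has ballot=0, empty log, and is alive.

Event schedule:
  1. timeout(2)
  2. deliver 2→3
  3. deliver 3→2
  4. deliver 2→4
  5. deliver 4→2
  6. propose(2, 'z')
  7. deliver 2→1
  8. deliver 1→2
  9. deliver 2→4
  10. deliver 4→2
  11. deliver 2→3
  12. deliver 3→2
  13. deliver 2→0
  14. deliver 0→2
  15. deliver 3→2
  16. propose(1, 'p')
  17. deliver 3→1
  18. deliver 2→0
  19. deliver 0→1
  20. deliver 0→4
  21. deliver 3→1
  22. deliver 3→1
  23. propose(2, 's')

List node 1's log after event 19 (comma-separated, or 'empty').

[1] timeout(2) → N2(cand b7 [-])
[2] deliver 2→3 → N3(foll b7 [-])
[3] deliver 3→2 → ∅
[4] deliver 2→4 → N4(foll b7 [-])
[5] deliver 4→2 → N2(lead b7 [-])
[6] propose(2,'z') → ∅
[7] deliver 2→1 → N1(foll b7 [-])
[8] deliver 1→2 → ∅
[9] deliver 2→4 → N4(foll b7 [z])
[10] deliver 4→2 → ∅
[11] deliver 2→3 → N3(foll b7 [z])
[12] deliver 3→2 → N2(lead b7 [z])
[13] deliver 2→0 → N0(foll b7 [-])
[14] deliver 0→2 → ∅
[15] deliver 3→2 → ∅
[16] propose(1,'p') → ∅
[17] deliver 3→1 → ∅
[18] deliver 2→0 → N0(foll b7 [z])
[19] deliver 0→1 → ∅

empty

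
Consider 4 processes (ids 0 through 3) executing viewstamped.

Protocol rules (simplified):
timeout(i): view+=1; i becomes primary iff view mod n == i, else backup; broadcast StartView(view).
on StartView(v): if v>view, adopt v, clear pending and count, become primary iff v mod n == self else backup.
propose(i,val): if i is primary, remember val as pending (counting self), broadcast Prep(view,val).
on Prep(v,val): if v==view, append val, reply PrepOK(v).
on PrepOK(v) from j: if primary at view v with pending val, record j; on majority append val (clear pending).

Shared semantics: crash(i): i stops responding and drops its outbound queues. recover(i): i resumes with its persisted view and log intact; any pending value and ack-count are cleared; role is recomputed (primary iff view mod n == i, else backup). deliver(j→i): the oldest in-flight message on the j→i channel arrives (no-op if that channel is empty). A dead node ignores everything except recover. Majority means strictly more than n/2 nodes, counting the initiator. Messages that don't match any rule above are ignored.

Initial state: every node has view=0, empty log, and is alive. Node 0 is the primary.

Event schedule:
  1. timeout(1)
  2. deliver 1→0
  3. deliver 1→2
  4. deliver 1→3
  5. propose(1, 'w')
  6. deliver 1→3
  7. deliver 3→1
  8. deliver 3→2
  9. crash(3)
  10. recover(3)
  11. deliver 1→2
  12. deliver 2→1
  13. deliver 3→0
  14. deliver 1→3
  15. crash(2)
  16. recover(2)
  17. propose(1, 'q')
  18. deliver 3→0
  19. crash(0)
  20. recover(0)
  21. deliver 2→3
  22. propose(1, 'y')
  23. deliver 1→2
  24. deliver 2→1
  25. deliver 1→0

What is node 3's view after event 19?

step 1 timeout(1): 1={prim,v=1,log=-}
step 2 deliver 1→0: 0={back,v=1,log=-}
step 3 deliver 1→2: 2={back,v=1,log=-}
step 4 deliver 1→3: 3={back,v=1,log=-}
step 5 propose(1,'w'): —
step 6 deliver 1→3: 3={back,v=1,log=w}
step 7 deliver 3→1: —
step 8 deliver 3→2: —
step 9 crash(3): 3={✗back,v=1,log=w}
step 10 recover(3): 3={back,v=1,log=w}
step 11 deliver 1→2: 2={back,v=1,log=w}
step 12 deliver 2→1: 1={prim,v=1,log=w}
step 13 deliver 3→0: —
step 14 deliver 1→3: —
step 15 crash(2): 2={✗back,v=1,log=w}
step 16 recover(2): 2={back,v=1,log=w}
step 17 propose(1,'q'): —
step 18 deliver 3→0: —
step 19 crash(0): 0={✗back,v=1,log=-}

1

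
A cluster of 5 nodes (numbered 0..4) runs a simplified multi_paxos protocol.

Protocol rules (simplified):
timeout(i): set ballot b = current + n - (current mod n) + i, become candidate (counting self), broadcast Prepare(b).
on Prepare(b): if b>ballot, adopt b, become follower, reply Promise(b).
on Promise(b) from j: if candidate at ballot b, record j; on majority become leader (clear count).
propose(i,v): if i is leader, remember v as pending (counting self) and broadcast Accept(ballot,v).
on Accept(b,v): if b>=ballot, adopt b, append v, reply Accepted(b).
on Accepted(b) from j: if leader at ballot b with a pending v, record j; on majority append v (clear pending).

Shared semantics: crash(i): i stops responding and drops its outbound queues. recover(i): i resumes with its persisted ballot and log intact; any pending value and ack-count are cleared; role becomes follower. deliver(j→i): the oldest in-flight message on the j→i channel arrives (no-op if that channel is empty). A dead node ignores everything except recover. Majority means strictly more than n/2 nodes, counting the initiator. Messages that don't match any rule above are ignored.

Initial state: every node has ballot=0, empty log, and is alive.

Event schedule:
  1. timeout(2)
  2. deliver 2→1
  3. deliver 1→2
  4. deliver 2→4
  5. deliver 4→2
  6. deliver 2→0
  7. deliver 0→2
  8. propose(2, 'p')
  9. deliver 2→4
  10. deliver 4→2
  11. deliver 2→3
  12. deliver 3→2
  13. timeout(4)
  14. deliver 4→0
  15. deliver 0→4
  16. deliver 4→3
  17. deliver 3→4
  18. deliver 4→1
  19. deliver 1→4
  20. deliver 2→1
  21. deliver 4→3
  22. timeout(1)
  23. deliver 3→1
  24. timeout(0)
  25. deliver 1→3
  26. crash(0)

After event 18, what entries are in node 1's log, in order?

step 1 timeout(2): 2={cand,b=7,log=-}
step 2 deliver 2→1: 1={foll,b=7,log=-}
step 3 deliver 1→2: —
step 4 deliver 2→4: 4={foll,b=7,log=-}
step 5 deliver 4→2: 2={lead,b=7,log=-}
step 6 deliver 2→0: 0={foll,b=7,log=-}
step 7 deliver 0→2: —
step 8 propose(2,'p'): —
step 9 deliver 2→4: 4={foll,b=7,log=p}
step 10 deliver 4→2: —
step 11 deliver 2→3: 3={foll,b=7,log=-}
step 12 deliver 3→2: —
step 13 timeout(4): 4={cand,b=14,log=p}
step 14 deliver 4→0: 0={foll,b=14,log=-}
step 15 deliver 0→4: —
step 16 deliver 4→3: 3={foll,b=14,log=-}
step 17 deliver 3→4: 4={lead,b=14,log=p}
step 18 deliver 4→1: 1={foll,b=14,log=-}

empty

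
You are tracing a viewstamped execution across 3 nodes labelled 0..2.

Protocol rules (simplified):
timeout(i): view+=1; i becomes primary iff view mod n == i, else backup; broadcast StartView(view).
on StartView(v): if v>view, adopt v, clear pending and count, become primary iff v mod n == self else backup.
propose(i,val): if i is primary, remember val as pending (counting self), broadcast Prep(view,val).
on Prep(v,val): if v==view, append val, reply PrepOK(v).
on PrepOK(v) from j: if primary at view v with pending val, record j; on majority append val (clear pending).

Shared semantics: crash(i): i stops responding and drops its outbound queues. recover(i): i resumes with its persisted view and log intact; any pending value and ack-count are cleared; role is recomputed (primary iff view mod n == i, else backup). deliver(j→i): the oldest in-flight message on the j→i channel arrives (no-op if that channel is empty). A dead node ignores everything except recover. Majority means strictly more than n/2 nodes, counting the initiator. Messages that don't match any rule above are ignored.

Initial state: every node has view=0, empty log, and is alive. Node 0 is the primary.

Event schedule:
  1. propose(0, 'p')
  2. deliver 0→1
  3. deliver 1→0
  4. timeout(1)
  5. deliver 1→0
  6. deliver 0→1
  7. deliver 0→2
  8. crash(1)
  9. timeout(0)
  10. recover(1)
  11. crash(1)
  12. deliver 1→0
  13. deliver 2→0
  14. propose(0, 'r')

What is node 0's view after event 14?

2

1. propose(0,'p'):  nop
2. deliver 0→1:  <1:back v0 p>
3. deliver 1→0:  <0:prim v0 p>
4. timeout(1):  <1:prim v1 p>
5. deliver 1→0:  <0:back v1 p>
6. deliver 0→1:  nop
7. deliver 0→2:  <2:back v0 p>
8. crash(1):  <1:✗prim v1 p>
9. timeout(0):  <0:back v2 p>
10. recover(1):  <1:prim v1 p>
11. crash(1):  <1:✗prim v1 p>
12. deliver 1→0:  nop
13. deliver 2→0:  nop
14. propose(0,'r'):  nop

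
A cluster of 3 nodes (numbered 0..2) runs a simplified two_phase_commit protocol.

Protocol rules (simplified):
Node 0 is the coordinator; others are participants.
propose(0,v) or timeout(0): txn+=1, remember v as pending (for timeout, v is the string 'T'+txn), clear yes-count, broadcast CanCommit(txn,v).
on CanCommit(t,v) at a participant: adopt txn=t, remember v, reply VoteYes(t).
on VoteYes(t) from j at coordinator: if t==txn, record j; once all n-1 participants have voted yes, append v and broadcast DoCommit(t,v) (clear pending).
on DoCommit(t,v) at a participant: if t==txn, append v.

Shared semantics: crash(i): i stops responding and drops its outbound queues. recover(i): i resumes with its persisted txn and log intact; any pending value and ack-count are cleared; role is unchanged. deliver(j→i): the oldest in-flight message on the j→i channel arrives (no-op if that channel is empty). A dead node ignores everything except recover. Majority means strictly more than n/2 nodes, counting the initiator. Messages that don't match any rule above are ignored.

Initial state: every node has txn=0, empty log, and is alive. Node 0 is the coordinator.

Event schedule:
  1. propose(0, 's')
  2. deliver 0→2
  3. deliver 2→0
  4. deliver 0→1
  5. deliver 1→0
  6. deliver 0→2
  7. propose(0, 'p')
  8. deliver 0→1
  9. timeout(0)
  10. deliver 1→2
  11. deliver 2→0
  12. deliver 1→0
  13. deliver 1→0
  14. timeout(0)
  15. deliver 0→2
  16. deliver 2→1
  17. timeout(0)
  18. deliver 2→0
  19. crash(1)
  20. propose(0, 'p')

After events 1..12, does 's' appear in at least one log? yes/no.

yes

step 1 propose(0,'s'): 0={coor,t=1,log=-}
step 2 deliver 0→2: 2={part,t=1,log=-}
step 3 deliver 2→0: —
step 4 deliver 0→1: 1={part,t=1,log=-}
step 5 deliver 1→0: 0={coor,t=1,log=s}
step 6 deliver 0→2: 2={part,t=1,log=s}
step 7 propose(0,'p'): 0={coor,t=2,log=s}
step 8 deliver 0→1: 1={part,t=1,log=s}
step 9 timeout(0): 0={coor,t=3,log=s}
step 10 deliver 1→2: —
step 11 deliver 2→0: —
step 12 deliver 1→0: —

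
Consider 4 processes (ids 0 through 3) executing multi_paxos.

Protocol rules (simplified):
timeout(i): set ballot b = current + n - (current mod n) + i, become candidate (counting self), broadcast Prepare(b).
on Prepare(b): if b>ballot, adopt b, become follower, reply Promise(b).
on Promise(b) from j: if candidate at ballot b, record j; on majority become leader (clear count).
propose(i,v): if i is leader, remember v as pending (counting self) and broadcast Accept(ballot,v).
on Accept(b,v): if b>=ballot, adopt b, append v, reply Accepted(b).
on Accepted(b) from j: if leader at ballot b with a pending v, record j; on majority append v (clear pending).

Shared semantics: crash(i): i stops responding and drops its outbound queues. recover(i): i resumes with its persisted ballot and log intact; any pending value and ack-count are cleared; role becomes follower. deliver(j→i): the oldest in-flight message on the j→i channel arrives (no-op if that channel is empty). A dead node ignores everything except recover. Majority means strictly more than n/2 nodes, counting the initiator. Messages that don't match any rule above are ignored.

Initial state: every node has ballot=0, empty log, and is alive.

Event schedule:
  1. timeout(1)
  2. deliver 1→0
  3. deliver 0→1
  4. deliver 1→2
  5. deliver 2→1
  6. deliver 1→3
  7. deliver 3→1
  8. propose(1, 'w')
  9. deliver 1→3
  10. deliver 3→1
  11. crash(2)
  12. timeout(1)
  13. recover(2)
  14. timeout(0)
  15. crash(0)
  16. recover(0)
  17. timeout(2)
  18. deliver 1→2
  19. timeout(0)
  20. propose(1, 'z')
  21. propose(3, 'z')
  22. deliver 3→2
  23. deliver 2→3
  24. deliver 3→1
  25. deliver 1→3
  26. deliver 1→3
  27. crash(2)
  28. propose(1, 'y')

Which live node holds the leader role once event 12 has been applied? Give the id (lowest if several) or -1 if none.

-1

[1] timeout(1) → N1(cand b5 [-])
[2] deliver 1→0 → N0(foll b5 [-])
[3] deliver 0→1 → ∅
[4] deliver 1→2 → N2(foll b5 [-])
[5] deliver 2→1 → N1(lead b5 [-])
[6] deliver 1→3 → N3(foll b5 [-])
[7] deliver 3→1 → ∅
[8] propose(1,'w') → ∅
[9] deliver 1→3 → N3(foll b5 [w])
[10] deliver 3→1 → ∅
[11] crash(2) → N2(✗foll b5 [-])
[12] timeout(1) → N1(cand b9 [-])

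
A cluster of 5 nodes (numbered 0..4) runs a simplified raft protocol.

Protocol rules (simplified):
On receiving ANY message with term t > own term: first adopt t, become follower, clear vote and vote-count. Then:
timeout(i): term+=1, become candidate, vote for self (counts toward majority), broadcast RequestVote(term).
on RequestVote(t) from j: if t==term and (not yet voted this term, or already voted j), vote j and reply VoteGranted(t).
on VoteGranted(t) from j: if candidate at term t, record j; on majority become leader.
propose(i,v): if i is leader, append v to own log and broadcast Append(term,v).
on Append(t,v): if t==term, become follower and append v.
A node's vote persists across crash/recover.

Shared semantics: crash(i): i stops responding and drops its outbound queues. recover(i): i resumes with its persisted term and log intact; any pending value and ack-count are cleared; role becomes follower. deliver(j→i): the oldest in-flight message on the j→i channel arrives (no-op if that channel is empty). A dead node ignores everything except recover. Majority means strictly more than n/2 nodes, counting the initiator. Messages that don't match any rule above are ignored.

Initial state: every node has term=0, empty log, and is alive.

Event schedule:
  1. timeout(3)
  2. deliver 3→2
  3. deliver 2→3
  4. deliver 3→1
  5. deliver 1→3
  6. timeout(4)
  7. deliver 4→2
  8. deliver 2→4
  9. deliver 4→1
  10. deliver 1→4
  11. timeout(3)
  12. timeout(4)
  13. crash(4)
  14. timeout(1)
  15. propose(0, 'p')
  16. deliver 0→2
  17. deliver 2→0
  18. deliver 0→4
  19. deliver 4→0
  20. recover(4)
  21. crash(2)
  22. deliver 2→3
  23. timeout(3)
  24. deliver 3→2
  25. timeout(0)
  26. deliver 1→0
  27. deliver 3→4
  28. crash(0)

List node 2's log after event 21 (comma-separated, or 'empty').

1. timeout(3):  <3:cand t1 ->
2. deliver 3→2:  <2:foll t1 ->
3. deliver 2→3:  nop
4. deliver 3→1:  <1:foll t1 ->
5. deliver 1→3:  <3:lead t1 ->
6. timeout(4):  <4:cand t1 ->
7. deliver 4→2:  nop
8. deliver 2→4:  nop
9. deliver 4→1:  nop
10. deliver 1→4:  nop
11. timeout(3):  <3:cand t2 ->
12. timeout(4):  <4:cand t2 ->
13. crash(4):  <4:✗cand t2 ->
14. timeout(1):  <1:cand t2 ->
15. propose(0,'p'):  nop
16. deliver 0→2:  nop
17. deliver 2→0:  nop
18. deliver 0→4:  nop
19. deliver 4→0:  nop
20. recover(4):  <4:foll t2 ->
21. crash(2):  <2:✗foll t1 ->

empty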